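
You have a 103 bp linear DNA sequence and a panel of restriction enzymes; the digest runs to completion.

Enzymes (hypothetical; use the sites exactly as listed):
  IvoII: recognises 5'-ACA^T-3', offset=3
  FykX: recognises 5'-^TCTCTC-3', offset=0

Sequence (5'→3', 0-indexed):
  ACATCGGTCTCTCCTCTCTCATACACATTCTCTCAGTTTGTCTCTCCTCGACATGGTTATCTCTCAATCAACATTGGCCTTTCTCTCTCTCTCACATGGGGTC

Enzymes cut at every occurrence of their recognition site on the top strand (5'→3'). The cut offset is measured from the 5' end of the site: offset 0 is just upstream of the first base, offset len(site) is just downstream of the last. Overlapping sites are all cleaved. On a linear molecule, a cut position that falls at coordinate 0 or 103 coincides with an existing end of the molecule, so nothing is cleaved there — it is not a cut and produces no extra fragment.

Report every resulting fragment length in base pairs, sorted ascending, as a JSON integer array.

Per-enzyme occurrences:
  IvoII ACAT/3: at [0, 24, 50, 70, 93] ⇒ [3, 27, 53, 73, 96]
  FykX TCTCTC/0: at [7, 14, 28, 40, 59, 81, 83, 85, 87] ⇒ [7, 14, 28, 40, 59, 81, 83, 85, 87]

All cut coordinates (distinct, sorted): [3, 7, 14, 27, 28, 40, 53, 59, 73, 81, 83, 85, 87, 96]

Fragment lengths:
  [0,3): 3 bp
  [3,7): 4 bp
  [7,14): 7 bp
  [14,27): 13 bp
  [27,28): 1 bp
  [28,40): 12 bp
  [40,53): 13 bp
  [53,59): 6 bp
  [59,73): 14 bp
  [73,81): 8 bp
  [81,83): 2 bp
  [83,85): 2 bp
  [85,87): 2 bp
  [87,96): 9 bp
  [96,103): 7 bp

[1,2,2,2,3,4,6,7,7,8,9,12,13,13,14]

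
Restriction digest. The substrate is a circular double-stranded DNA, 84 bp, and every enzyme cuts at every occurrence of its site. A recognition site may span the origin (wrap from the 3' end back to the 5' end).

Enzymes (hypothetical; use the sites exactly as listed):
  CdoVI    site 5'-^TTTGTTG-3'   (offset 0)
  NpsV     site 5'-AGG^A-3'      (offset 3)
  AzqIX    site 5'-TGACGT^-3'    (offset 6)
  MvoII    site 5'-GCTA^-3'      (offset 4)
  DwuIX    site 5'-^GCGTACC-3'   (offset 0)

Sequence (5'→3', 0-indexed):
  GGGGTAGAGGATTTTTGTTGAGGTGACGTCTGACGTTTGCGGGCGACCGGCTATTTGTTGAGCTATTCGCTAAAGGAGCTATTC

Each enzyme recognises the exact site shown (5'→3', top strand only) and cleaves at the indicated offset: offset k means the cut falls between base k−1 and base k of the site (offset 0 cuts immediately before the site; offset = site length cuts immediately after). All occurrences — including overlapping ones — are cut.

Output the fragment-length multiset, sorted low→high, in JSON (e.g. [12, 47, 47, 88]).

[3,4,5,7,7,12,13,16,17]

Scan for sites:
  CdoVI (TTTGTTG, off=0): starts [13, 53] → cuts [13, 53]
  NpsV (AGGA, off=3): starts [7, 73] → cuts [10, 76]
  AzqIX (TGACGT, off=6): starts [23, 30] → cuts [29, 36]
  MvoII (GCTA, off=4): starts [49, 61, 68, 77] → cuts [53, 65, 72, 81]
  DwuIX (GCGTACC, off=0): no sites

All cut coordinates (distinct, sorted): [10, 13, 29, 36, 53, 65, 72, 76, 81]

Fragment lengths:
  10→13: 3 bp
  13→29: 16 bp
  29→36: 7 bp
  36→53: 17 bp
  53→65: 12 bp
  65→72: 7 bp
  72→76: 4 bp
  76→81: 5 bp
  81→10 (wrap): 84-81+10 = 13 bp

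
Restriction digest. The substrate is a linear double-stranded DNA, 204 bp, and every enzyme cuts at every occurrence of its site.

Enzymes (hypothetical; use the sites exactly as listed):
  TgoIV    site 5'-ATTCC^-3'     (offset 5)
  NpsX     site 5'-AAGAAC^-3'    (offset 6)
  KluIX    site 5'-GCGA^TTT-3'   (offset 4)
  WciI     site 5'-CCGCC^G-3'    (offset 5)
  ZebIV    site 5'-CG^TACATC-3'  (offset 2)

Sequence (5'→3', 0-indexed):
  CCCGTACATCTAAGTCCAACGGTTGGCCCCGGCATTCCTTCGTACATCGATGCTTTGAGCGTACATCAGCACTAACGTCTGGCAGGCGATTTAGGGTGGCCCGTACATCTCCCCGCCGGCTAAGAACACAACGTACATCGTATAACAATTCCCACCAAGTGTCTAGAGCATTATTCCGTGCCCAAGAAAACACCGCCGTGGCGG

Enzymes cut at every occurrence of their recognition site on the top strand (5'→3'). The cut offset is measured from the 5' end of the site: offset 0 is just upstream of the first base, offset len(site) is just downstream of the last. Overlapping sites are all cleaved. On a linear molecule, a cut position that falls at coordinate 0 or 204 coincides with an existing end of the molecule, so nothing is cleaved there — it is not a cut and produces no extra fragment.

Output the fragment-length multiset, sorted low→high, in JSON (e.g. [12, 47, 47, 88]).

Site scan:
  TgoIV ATTCC/5: at [33, 147, 172] ⇒ [38, 152, 177]
  NpsX AAGAAC/6: at [121] ⇒ [127]
  KluIX GCGATTT/4: at [85] ⇒ [89]
  WciI CCGCCG/5: at [112, 192] ⇒ [117, 197]
  ZebIV CGTACATC/2: at [2, 40, 59, 101, 131] ⇒ [4, 42, 61, 103, 133]

Pooled cuts: [4, 38, 42, 61, 89, 103, 117, 127, 133, 152, 177, 197]

Fragments:
  [0,4): 4 bp
  [4,38): 34 bp
  [38,42): 4 bp
  [42,61): 19 bp
  [61,89): 28 bp
  [89,103): 14 bp
  [103,117): 14 bp
  [117,127): 10 bp
  [127,133): 6 bp
  [133,152): 19 bp
  [152,177): 25 bp
  [177,197): 20 bp
  [197,204): 7 bp

[4,4,6,7,10,14,14,19,19,20,25,28,34]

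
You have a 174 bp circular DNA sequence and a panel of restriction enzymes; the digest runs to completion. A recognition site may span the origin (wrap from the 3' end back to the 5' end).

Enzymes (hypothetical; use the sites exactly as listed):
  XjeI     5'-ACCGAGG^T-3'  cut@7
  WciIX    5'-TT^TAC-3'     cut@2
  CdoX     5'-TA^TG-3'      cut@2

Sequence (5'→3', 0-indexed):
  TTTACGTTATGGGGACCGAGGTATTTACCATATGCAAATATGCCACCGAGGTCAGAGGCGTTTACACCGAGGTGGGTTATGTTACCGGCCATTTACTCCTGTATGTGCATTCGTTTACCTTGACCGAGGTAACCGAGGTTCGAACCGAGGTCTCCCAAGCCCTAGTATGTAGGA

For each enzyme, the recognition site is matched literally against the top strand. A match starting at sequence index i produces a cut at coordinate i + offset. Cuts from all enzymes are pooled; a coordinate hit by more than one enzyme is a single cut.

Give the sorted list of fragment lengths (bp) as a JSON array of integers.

Scan for sites:
  XjeI ACCGAGGT/7: at [14, 44, 65, 122, 131, 143] ⇒ [21, 51, 72, 129, 138, 150]
  WciIX TTTAC/2: at [0, 23, 60, 91, 113] ⇒ [2, 25, 62, 93, 115]
  CdoX TATG/2: at [7, 30, 38, 77, 101, 165] ⇒ [9, 32, 40, 79, 103, 167]

Pooled cuts: [2, 9, 21, 25, 32, 40, 51, 62, 72, 79, 93, 103, 115, 129, 138, 150, 167]

Fragments:
  2→9: 7 bp
  9→21: 12 bp
  21→25: 4 bp
  25→32: 7 bp
  32→40: 8 bp
  40→51: 11 bp
  51→62: 11 bp
  62→72: 10 bp
  72→79: 7 bp
  79→93: 14 bp
  93→103: 10 bp
  103→115: 12 bp
  115→129: 14 bp
  129→138: 9 bp
  138→150: 12 bp
  150→167: 17 bp
  167→2 (wrap): 174-167+2 = 9 bp

[4,7,7,7,8,9,9,10,10,11,11,12,12,12,14,14,17]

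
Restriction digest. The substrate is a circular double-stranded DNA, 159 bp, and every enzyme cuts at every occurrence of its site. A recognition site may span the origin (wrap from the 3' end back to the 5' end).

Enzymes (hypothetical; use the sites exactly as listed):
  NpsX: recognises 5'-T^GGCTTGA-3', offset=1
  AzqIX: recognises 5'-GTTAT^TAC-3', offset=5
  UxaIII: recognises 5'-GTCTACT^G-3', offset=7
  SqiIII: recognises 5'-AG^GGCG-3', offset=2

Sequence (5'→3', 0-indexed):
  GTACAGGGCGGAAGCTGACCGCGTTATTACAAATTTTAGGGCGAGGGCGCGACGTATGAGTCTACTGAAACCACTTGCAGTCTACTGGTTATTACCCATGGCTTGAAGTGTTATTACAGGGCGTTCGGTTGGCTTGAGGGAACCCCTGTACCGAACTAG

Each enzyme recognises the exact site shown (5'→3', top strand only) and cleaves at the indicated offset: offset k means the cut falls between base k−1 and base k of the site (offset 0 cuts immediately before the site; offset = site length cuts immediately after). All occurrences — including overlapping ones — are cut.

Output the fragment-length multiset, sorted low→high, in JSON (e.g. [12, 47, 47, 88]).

Site scan:
  NpsX (TGGCTTGA, off=1): starts [98, 129] → cuts [99, 130]
  AzqIX (GTTATTAC, off=5): starts [22, 87, 109] → cuts [27, 92, 114]
  UxaIII (GTCTACTG, off=7): starts [59, 79] → cuts [66, 86]
  SqiIII (AGGGCG, off=2): starts [4, 37, 43, 117] → cuts [6, 39, 45, 119]

All cut coordinates (distinct, sorted): [6, 27, 39, 45, 66, 86, 92, 99, 114, 119, 130]

Fragment lengths:
  6→27: 21 bp
  27→39: 12 bp
  39→45: 6 bp
  45→66: 21 bp
  66→86: 20 bp
  86→92: 6 bp
  92→99: 7 bp
  99→114: 15 bp
  114→119: 5 bp
  119→130: 11 bp
  130→6 (wrap): 159-130+6 = 35 bp

[5,6,6,7,11,12,15,20,21,21,35]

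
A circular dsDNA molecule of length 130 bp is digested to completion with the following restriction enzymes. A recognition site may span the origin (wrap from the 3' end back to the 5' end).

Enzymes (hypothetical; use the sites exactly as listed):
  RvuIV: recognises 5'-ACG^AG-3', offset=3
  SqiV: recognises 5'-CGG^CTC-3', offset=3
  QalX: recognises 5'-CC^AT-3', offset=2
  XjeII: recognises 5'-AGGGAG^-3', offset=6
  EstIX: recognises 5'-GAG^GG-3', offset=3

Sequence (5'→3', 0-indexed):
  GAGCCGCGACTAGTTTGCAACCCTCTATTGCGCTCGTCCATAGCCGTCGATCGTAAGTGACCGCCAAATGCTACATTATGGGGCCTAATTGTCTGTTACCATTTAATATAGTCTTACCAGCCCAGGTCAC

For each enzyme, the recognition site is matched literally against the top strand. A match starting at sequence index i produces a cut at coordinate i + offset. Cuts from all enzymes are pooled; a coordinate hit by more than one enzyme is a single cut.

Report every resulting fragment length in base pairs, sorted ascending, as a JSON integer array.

[31,38,61]

Scan for sites:
  RvuIV ACGAG/3: at [128] ⇒ [1]
  SqiV (CGGCTC, off=3): no sites
  QalX CCAT/2: at [37, 98] ⇒ [39, 100]
  XjeII (AGGGAG, off=6): no sites
  EstIX (GAGGG, off=3): no sites

All cut coordinates (distinct, sorted): [1, 39, 100]

Fragments:
  1→39: 38 bp
  39→100: 61 bp
  100→1 (wrap): 130-100+1 = 31 bp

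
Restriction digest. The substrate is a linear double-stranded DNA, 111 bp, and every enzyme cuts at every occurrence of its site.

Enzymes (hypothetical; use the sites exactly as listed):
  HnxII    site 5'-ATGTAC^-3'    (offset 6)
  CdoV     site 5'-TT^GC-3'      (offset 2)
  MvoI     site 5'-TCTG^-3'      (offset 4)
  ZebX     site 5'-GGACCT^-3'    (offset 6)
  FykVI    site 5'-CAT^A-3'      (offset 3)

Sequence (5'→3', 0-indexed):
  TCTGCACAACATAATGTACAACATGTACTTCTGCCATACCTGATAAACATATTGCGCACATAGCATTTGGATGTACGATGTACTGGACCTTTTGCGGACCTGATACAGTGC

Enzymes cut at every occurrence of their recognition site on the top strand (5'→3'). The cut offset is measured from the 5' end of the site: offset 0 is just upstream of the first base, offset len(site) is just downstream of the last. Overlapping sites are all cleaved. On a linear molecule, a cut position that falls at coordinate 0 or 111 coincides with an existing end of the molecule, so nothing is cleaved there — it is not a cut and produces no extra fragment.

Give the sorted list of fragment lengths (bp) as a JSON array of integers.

Per-enzyme occurrences:
  HnxII (ATGTAC, off=6): starts [13, 22, 70, 77] → cuts [19, 28, 76, 83]
  CdoV (TTGC, off=2): starts [51, 91] → cuts [53, 93]
  MvoI (TCTG, off=4): starts [0, 29] → cuts [4, 33]
  ZebX (GGACCT, off=6): starts [84, 95] → cuts [90, 101]
  FykVI (CATA, off=3): starts [9, 34, 47, 58] → cuts [12, 37, 50, 61]

All cut coordinates (distinct, sorted): [4, 12, 19, 28, 33, 37, 50, 53, 61, 76, 83, 90, 93, 101]

Fragment lengths:
  [0,4): 4 bp
  [4,12): 8 bp
  [12,19): 7 bp
  [19,28): 9 bp
  [28,33): 5 bp
  [33,37): 4 bp
  [37,50): 13 bp
  [50,53): 3 bp
  [53,61): 8 bp
  [61,76): 15 bp
  [76,83): 7 bp
  [83,90): 7 bp
  [90,93): 3 bp
  [93,101): 8 bp
  [101,111): 10 bp

[3,3,4,4,5,7,7,7,8,8,8,9,10,13,15]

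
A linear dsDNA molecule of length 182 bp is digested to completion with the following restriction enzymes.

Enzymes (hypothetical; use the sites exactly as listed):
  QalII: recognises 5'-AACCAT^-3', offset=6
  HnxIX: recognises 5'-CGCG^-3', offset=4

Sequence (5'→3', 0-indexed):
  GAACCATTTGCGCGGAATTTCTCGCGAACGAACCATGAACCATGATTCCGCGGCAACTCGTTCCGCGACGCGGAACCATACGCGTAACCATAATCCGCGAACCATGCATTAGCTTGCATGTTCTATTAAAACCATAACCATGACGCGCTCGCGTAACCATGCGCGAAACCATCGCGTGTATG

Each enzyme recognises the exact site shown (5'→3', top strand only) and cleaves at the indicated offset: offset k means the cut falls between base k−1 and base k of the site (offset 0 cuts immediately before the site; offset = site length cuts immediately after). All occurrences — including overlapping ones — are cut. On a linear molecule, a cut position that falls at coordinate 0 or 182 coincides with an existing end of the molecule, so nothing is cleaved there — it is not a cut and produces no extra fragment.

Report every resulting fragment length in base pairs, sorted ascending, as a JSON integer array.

[4,5,5,5,6,6,6,6,6,7,7,7,7,7,7,7,8,9,10,12,15,30]

Scan for sites:
  QalII (AACCAT, off=6): starts [1, 30, 37, 73, 85, 99, 129, 135, 154, 166] → cuts [7, 36, 43, 79, 91, 105, 135, 141, 160, 172]
  HnxIX (CGCG, off=4): starts [10, 22, 48, 63, 68, 80, 95, 143, 149, 161, 172] → cuts [14, 26, 52, 67, 72, 84, 99, 147, 153, 165, 176]

All cut coordinates (distinct, sorted): [7, 14, 26, 36, 43, 52, 67, 72, 79, 84, 91, 99, 105, 135, 141, 147, 153, 160, 165, 172, 176]

Fragment lengths:
  [0,7): 7 bp
  [7,14): 7 bp
  [14,26): 12 bp
  [26,36): 10 bp
  [36,43): 7 bp
  [43,52): 9 bp
  [52,67): 15 bp
  [67,72): 5 bp
  [72,79): 7 bp
  [79,84): 5 bp
  [84,91): 7 bp
  [91,99): 8 bp
  [99,105): 6 bp
  [105,135): 30 bp
  [135,141): 6 bp
  [141,147): 6 bp
  [147,153): 6 bp
  [153,160): 7 bp
  [160,165): 5 bp
  [165,172): 7 bp
  [172,176): 4 bp
  [176,182): 6 bp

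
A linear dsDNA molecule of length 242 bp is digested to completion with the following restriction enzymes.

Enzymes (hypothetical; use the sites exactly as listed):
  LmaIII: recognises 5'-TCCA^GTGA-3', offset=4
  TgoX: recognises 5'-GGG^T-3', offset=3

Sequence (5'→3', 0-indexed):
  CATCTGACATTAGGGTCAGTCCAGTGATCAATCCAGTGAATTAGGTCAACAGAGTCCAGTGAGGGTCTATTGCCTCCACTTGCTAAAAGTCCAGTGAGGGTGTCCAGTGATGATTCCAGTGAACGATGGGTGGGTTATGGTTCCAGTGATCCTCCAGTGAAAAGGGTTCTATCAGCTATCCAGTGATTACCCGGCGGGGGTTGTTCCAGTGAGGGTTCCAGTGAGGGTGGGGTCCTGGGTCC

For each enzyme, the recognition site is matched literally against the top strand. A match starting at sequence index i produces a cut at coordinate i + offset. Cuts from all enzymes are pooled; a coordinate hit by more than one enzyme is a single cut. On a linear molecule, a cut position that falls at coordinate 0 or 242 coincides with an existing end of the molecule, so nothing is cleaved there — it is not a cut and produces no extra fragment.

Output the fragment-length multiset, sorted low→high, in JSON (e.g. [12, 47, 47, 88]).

[3,4,5,5,6,7,7,7,7,7,8,8,10,11,11,12,12,12,15,16,18,23,28]

Site scan:
  LmaIII (TCCAGTGA, off=4): starts [19, 31, 54, 89, 102, 114, 141, 152, 178, 204, 216] → cuts [23, 35, 58, 93, 106, 118, 145, 156, 182, 208, 220]
  TgoX (GGGT, off=3): starts [12, 62, 97, 127, 131, 163, 197, 212, 224, 229, 236] → cuts [15, 65, 100, 130, 134, 166, 200, 215, 227, 232, 239]

Pooled cuts: [15, 23, 35, 58, 65, 93, 100, 106, 118, 130, 134, 145, 156, 166, 182, 200, 208, 215, 220, 227, 232, 239]

Fragment lengths:
  [0,15): 15 bp
  [15,23): 8 bp
  [23,35): 12 bp
  [35,58): 23 bp
  [58,65): 7 bp
  [65,93): 28 bp
  [93,100): 7 bp
  [100,106): 6 bp
  [106,118): 12 bp
  [118,130): 12 bp
  [130,134): 4 bp
  [134,145): 11 bp
  [145,156): 11 bp
  [156,166): 10 bp
  [166,182): 16 bp
  [182,200): 18 bp
  [200,208): 8 bp
  [208,215): 7 bp
  [215,220): 5 bp
  [220,227): 7 bp
  [227,232): 5 bp
  [232,239): 7 bp
  [239,242): 3 bp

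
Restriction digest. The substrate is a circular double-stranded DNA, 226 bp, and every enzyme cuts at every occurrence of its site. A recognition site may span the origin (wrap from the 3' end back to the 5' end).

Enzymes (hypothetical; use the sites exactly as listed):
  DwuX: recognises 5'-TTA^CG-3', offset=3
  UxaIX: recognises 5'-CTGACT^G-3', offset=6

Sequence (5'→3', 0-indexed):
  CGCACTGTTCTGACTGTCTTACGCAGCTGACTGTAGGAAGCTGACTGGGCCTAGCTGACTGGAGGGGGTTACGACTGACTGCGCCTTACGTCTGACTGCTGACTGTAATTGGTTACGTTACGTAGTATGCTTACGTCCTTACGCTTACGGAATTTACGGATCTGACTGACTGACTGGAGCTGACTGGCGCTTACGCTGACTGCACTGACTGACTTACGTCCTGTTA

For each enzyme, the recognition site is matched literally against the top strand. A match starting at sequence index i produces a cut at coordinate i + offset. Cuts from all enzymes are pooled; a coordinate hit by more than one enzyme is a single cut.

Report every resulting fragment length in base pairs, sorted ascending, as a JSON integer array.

Per-enzyme occurrences:
  DwuX (TTACG, off=3): starts [18, 68, 85, 112, 117, 130, 138, 144, 153, 190, 213, 223] → cuts [0, 21, 71, 88, 115, 120, 133, 141, 147, 156, 193, 216]
  UxaIX (CTGACTG, off=6): starts [9, 26, 40, 54, 74, 91, 98, 161, 165, 169, 179, 195, 204] → cuts [15, 32, 46, 60, 80, 97, 104, 167, 171, 175, 185, 201, 210]

Pooled cuts: [0, 15, 21, 32, 46, 60, 71, 80, 88, 97, 104, 115, 120, 133, 141, 147, 156, 167, 171, 175, 185, 193, 201, 210, 216]

Fragment lengths:
  0→15: 15 bp
  15→21: 6 bp
  21→32: 11 bp
  32→46: 14 bp
  46→60: 14 bp
  60→71: 11 bp
  71→80: 9 bp
  80→88: 8 bp
  88→97: 9 bp
  97→104: 7 bp
  104→115: 11 bp
  115→120: 5 bp
  120→133: 13 bp
  133→141: 8 bp
  141→147: 6 bp
  147→156: 9 bp
  156→167: 11 bp
  167→171: 4 bp
  171→175: 4 bp
  175→185: 10 bp
  185→193: 8 bp
  193→201: 8 bp
  201→210: 9 bp
  210→216: 6 bp
  216→0 (wrap): 226-216+0 = 10 bp

[4,4,5,6,6,6,7,8,8,8,8,9,9,9,9,10,10,11,11,11,11,13,14,14,15]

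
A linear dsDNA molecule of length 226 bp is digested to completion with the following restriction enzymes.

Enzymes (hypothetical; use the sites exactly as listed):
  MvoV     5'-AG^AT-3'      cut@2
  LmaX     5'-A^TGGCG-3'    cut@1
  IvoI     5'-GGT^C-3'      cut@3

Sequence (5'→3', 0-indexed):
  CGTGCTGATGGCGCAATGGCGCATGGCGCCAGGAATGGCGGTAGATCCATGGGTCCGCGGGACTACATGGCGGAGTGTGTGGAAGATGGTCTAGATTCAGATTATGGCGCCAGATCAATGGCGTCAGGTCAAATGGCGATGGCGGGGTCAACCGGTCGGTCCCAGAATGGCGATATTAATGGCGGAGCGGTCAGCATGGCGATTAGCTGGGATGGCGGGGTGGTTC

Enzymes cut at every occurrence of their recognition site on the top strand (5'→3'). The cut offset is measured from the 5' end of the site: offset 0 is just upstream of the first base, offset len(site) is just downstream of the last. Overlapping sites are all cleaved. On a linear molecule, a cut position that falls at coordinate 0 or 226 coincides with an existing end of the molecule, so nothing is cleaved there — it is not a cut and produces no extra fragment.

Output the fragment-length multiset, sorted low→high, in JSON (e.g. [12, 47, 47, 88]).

[4,4,4,4,5,5,5,6,6,7,7,8,8,8,9,9,9,10,11,12,12,12,13,14,16,18]

Per-enzyme occurrences:
  MvoV AGAT/2: at [42, 83, 92, 98, 111] ⇒ [44, 85, 94, 100, 113]
  LmaX ATGGCG/1: at [7, 15, 22, 34, 66, 103, 117, 132, 138, 166, 178, 195, 211] ⇒ [8, 16, 23, 35, 67, 104, 118, 133, 139, 167, 179, 196, 212]
  IvoI GGTC/3: at [51, 87, 126, 145, 153, 157, 188] ⇒ [54, 90, 129, 148, 156, 160, 191]

Pooled cuts: [8, 16, 23, 35, 44, 54, 67, 85, 90, 94, 100, 104, 113, 118, 129, 133, 139, 148, 156, 160, 167, 179, 191, 196, 212]

Fragment lengths:
  [0,8): 8 bp
  [8,16): 8 bp
  [16,23): 7 bp
  [23,35): 12 bp
  [35,44): 9 bp
  [44,54): 10 bp
  [54,67): 13 bp
  [67,85): 18 bp
  [85,90): 5 bp
  [90,94): 4 bp
  [94,100): 6 bp
  [100,104): 4 bp
  [104,113): 9 bp
  [113,118): 5 bp
  [118,129): 11 bp
  [129,133): 4 bp
  [133,139): 6 bp
  [139,148): 9 bp
  [148,156): 8 bp
  [156,160): 4 bp
  [160,167): 7 bp
  [167,179): 12 bp
  [179,191): 12 bp
  [191,196): 5 bp
  [196,212): 16 bp
  [212,226): 14 bp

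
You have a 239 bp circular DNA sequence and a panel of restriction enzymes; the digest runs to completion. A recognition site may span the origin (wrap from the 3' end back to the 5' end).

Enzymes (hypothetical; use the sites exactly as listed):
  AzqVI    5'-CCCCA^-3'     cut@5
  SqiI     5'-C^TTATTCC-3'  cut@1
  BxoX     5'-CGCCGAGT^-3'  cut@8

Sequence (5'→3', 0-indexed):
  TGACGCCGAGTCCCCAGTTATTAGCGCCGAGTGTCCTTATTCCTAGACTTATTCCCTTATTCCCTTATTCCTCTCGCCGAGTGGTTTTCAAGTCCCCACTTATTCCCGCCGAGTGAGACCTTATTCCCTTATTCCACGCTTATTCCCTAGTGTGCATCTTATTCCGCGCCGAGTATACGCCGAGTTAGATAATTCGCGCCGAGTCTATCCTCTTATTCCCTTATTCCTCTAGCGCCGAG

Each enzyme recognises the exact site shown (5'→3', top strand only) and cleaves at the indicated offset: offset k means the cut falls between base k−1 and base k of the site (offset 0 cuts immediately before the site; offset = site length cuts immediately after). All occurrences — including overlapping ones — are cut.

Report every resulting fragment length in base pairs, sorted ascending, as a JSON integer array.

Site scan:
  AzqVI CCCCA/5: at [11, 93] ⇒ [16, 98]
  SqiI CTTATTCC/1: at [35, 47, 55, 63, 98, 119, 127, 138, 157, 211, 219] ⇒ [36, 48, 56, 64, 99, 120, 128, 139, 158, 212, 220]
  BxoX CGCCGAGT/8: at [3, 24, 74, 106, 166, 177, 196, 232] ⇒ [1, 11, 32, 82, 114, 174, 185, 204]

Pooled cuts: [1, 11, 16, 32, 36, 48, 56, 64, 82, 98, 99, 114, 120, 128, 139, 158, 174, 185, 204, 212, 220]

Fragments:
  1→11: 10 bp
  11→16: 5 bp
  16→32: 16 bp
  32→36: 4 bp
  36→48: 12 bp
  48→56: 8 bp
  56→64: 8 bp
  64→82: 18 bp
  82→98: 16 bp
  98→99: 1 bp
  99→114: 15 bp
  114→120: 6 bp
  120→128: 8 bp
  128→139: 11 bp
  139→158: 19 bp
  158→174: 16 bp
  174→185: 11 bp
  185→204: 19 bp
  204→212: 8 bp
  212→220: 8 bp
  220→1 (wrap): 239-220+1 = 20 bp

[1,4,5,6,8,8,8,8,8,10,11,11,12,15,16,16,16,18,19,19,20]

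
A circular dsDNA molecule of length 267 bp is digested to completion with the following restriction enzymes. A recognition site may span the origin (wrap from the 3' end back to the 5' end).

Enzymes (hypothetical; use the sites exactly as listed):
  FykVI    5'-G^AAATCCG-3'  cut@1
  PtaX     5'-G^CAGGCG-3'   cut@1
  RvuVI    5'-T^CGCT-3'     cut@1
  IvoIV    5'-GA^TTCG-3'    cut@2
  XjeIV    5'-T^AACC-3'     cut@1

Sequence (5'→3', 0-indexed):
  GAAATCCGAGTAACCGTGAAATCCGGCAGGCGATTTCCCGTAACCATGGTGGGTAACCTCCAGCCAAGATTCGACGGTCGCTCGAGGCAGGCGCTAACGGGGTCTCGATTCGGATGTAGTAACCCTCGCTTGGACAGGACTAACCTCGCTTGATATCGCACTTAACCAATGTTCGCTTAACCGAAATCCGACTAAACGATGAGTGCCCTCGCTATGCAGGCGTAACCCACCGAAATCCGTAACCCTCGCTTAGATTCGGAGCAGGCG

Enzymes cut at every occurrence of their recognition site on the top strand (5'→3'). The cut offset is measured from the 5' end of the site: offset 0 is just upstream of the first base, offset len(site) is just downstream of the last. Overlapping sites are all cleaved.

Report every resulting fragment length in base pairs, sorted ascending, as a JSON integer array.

[5,5,5,6,6,7,7,7,7,7,8,8,8,9,9,9,10,10,12,13,15,15,15,17,21,26]

Scan for sites:
  FykVI (GAAATCCG, off=1): starts [0, 17, 182, 231] → cuts [1, 18, 183, 232]
  PtaX (GCAGGCG, off=1): starts [25, 86, 215, 260] → cuts [26, 87, 216, 261]
  RvuVI (TCGCT, off=1): starts [77, 125, 145, 172, 208, 245] → cuts [78, 126, 146, 173, 209, 246]
  IvoIV (GATTCG, off=2): starts [67, 106, 252] → cuts [69, 108, 254]
  XjeIV (TAACC, off=1): starts [10, 40, 53, 119, 140, 162, 177, 222, 239] → cuts [11, 41, 54, 120, 141, 163, 178, 223, 240]

Pooled cuts: [1, 11, 18, 26, 41, 54, 69, 78, 87, 108, 120, 126, 141, 146, 163, 173, 178, 183, 209, 216, 223, 232, 240, 246, 254, 261]

Fragment lengths:
  1→11: 10 bp
  11→18: 7 bp
  18→26: 8 bp
  26→41: 15 bp
  41→54: 13 bp
  54→69: 15 bp
  69→78: 9 bp
  78→87: 9 bp
  87→108: 21 bp
  108→120: 12 bp
  120→126: 6 bp
  126→141: 15 bp
  141→146: 5 bp
  146→163: 17 bp
  163→173: 10 bp
  173→178: 5 bp
  178→183: 5 bp
  183→209: 26 bp
  209→216: 7 bp
  216→223: 7 bp
  223→232: 9 bp
  232→240: 8 bp
  240→246: 6 bp
  246→254: 8 bp
  254→261: 7 bp
  261→1 (wrap): 267-261+1 = 7 bp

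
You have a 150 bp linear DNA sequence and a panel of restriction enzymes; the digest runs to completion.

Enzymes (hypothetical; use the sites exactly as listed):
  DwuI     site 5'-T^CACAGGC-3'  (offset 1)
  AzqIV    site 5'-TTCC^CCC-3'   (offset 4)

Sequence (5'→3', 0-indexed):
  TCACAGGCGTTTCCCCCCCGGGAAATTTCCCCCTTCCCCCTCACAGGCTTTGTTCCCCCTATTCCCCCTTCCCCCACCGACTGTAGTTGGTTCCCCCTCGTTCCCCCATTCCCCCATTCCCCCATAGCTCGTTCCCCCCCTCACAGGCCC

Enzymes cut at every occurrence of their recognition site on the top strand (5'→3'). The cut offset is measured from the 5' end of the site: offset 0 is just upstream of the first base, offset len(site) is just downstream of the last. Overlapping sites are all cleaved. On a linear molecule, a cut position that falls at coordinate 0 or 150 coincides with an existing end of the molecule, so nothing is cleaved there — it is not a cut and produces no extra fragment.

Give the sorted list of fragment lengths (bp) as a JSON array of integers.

[1,4,6,7,7,8,8,9,9,10,13,15,15,16,22]

Per-enzyme occurrences:
  DwuI TCACAGGC/1: at [0, 40, 140] ⇒ [1, 41, 141]
  AzqIV TTCCCCC/4: at [10, 26, 33, 52, 61, 68, 90, 100, 108, 116, 131] ⇒ [14, 30, 37, 56, 65, 72, 94, 104, 112, 120, 135]

Pooled cuts: [1, 14, 30, 37, 41, 56, 65, 72, 94, 104, 112, 120, 135, 141]

Fragments:
  [0,1): 1 bp
  [1,14): 13 bp
  [14,30): 16 bp
  [30,37): 7 bp
  [37,41): 4 bp
  [41,56): 15 bp
  [56,65): 9 bp
  [65,72): 7 bp
  [72,94): 22 bp
  [94,104): 10 bp
  [104,112): 8 bp
  [112,120): 8 bp
  [120,135): 15 bp
  [135,141): 6 bp
  [141,150): 9 bp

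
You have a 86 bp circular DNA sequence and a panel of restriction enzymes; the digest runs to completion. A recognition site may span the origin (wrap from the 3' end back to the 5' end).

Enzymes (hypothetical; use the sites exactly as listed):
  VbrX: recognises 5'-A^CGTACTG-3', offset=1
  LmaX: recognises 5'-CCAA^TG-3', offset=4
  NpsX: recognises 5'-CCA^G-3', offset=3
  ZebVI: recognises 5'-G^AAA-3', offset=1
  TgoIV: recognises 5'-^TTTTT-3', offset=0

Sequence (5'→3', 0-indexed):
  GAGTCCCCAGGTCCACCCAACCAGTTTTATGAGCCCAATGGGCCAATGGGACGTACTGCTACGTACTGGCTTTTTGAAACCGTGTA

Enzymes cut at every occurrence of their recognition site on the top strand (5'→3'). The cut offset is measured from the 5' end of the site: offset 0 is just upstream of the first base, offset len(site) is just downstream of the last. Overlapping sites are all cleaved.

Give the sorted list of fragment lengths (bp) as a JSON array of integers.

Per-enzyme occurrences:
  VbrX ACGTACTG/1: at [50, 60] ⇒ [51, 61]
  LmaX CCAATG/4: at [34, 42] ⇒ [38, 46]
  NpsX CCAG/3: at [6, 20] ⇒ [9, 23]
  ZebVI GAAA/1: at [75] ⇒ [76]
  TgoIV TTTTT/0: at [70] ⇒ [70]

Pooled cuts: [9, 23, 38, 46, 51, 61, 70, 76]

Fragments:
  9→23: 14 bp
  23→38: 15 bp
  38→46: 8 bp
  46→51: 5 bp
  51→61: 10 bp
  61→70: 9 bp
  70→76: 6 bp
  76→9 (wrap): 86-76+9 = 19 bp

[5,6,8,9,10,14,15,19]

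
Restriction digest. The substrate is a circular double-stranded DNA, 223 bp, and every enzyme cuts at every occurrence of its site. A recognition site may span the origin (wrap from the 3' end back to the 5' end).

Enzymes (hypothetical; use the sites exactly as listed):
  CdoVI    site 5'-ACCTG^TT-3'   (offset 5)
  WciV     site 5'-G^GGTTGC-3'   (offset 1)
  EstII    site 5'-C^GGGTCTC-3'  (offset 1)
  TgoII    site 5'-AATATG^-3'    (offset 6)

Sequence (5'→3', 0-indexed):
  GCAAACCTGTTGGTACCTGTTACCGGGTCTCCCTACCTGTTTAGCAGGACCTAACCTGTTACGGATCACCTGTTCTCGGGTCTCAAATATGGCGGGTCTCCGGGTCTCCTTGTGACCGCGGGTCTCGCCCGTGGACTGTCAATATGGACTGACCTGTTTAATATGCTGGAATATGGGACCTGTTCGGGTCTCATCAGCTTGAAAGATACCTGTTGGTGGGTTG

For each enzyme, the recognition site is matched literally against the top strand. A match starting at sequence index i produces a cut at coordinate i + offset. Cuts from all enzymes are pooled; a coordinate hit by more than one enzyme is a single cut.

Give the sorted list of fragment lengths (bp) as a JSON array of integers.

[2,3,5,5,7,8,9,10,10,10,14,14,15,18,19,20,27,27]

Per-enzyme occurrences:
  CdoVI ACCTGTT/5: at [4, 14, 34, 53, 67, 151, 177, 207] ⇒ [9, 19, 39, 58, 72, 156, 182, 212]
  WciV (GGGTTGC, off=1): no sites
  EstII CGGGTCTC/1: at [23, 76, 92, 100, 118, 184] ⇒ [24, 77, 93, 101, 119, 185]
  TgoII AATATG/6: at [85, 140, 159, 169] ⇒ [91, 146, 165, 175]

All cut coordinates (distinct, sorted): [9, 19, 24, 39, 58, 72, 77, 91, 93, 101, 119, 146, 156, 165, 175, 182, 185, 212]

Fragments:
  9→19: 10 bp
  19→24: 5 bp
  24→39: 15 bp
  39→58: 19 bp
  58→72: 14 bp
  72→77: 5 bp
  77→91: 14 bp
  91→93: 2 bp
  93→101: 8 bp
  101→119: 18 bp
  119→146: 27 bp
  146→156: 10 bp
  156→165: 9 bp
  165→175: 10 bp
  175→182: 7 bp
  182→185: 3 bp
  185→212: 27 bp
  212→9 (wrap): 223-212+9 = 20 bp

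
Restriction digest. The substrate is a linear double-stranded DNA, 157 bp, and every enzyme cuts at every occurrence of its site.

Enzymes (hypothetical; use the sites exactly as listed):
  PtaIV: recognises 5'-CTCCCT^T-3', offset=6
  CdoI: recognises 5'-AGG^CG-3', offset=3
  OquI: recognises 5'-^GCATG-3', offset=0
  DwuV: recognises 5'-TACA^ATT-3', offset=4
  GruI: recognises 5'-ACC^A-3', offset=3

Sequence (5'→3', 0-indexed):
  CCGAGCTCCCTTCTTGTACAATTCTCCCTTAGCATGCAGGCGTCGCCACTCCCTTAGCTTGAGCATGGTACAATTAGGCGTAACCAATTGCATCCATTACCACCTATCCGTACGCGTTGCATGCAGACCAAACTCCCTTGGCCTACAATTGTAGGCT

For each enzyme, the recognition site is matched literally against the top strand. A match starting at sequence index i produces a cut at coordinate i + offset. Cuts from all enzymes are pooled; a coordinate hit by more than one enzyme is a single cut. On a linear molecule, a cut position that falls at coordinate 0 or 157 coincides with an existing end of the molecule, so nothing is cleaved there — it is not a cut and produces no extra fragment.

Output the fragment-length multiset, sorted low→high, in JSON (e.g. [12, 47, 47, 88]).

Site scan:
  PtaIV CTCCCTT/6: at [5, 23, 48, 132] ⇒ [11, 29, 54, 138]
  CdoI AGGCG/3: at [37, 75] ⇒ [40, 78]
  OquI GCATG/0: at [31, 62, 118] ⇒ [31, 62, 118]
  DwuV TACAATT/4: at [16, 68, 143] ⇒ [20, 72, 147]
  GruI ACCA/3: at [82, 98, 126] ⇒ [85, 101, 129]

Pooled cuts: [11, 20, 29, 31, 40, 54, 62, 72, 78, 85, 101, 118, 129, 138, 147]

Fragment lengths:
  [0,11): 11 bp
  [11,20): 9 bp
  [20,29): 9 bp
  [29,31): 2 bp
  [31,40): 9 bp
  [40,54): 14 bp
  [54,62): 8 bp
  [62,72): 10 bp
  [72,78): 6 bp
  [78,85): 7 bp
  [85,101): 16 bp
  [101,118): 17 bp
  [118,129): 11 bp
  [129,138): 9 bp
  [138,147): 9 bp
  [147,157): 10 bp

[2,6,7,8,9,9,9,9,9,10,10,11,11,14,16,17]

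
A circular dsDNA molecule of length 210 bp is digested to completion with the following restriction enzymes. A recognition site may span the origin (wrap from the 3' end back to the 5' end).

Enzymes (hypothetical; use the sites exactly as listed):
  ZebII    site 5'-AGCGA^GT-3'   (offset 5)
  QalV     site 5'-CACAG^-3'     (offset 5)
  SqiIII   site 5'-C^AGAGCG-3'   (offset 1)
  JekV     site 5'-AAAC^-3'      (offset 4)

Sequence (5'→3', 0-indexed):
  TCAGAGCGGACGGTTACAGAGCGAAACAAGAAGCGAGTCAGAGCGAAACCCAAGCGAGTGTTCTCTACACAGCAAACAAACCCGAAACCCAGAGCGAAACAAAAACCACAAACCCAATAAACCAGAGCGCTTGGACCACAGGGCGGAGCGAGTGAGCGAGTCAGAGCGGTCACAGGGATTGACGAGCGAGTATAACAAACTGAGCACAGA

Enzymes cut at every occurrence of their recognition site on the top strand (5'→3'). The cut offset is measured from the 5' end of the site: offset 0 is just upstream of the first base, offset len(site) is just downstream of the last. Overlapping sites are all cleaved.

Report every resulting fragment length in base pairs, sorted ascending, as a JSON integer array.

Per-enzyme occurrences:
  ZebII AGCGAGT/5: at [31, 52, 146, 154, 184] ⇒ [36, 57, 151, 159, 189]
  QalV CACAG/5: at [67, 136, 170, 204] ⇒ [72, 141, 175, 209]
  SqiIII CAGAGCG/1: at [1, 16, 38, 89, 122, 161] ⇒ [2, 17, 39, 90, 123, 162]
  JekV AAAC/4: at [23, 45, 73, 77, 84, 96, 102, 109, 118, 196] ⇒ [27, 49, 77, 81, 88, 100, 106, 113, 122, 200]

Pooled cuts: [2, 17, 27, 36, 39, 49, 57, 72, 77, 81, 88, 90, 100, 106, 113, 122, 123, 141, 151, 159, 162, 175, 189, 200, 209]

Fragment lengths:
  2→17: 15 bp
  17→27: 10 bp
  27→36: 9 bp
  36→39: 3 bp
  39→49: 10 bp
  49→57: 8 bp
  57→72: 15 bp
  72→77: 5 bp
  77→81: 4 bp
  81→88: 7 bp
  88→90: 2 bp
  90→100: 10 bp
  100→106: 6 bp
  106→113: 7 bp
  113→122: 9 bp
  122→123: 1 bp
  123→141: 18 bp
  141→151: 10 bp
  151→159: 8 bp
  159→162: 3 bp
  162→175: 13 bp
  175→189: 14 bp
  189→200: 11 bp
  200→209: 9 bp
  209→2 (wrap): 210-209+2 = 3 bp

[1,2,3,3,3,4,5,6,7,7,8,8,9,9,9,10,10,10,10,11,13,14,15,15,18]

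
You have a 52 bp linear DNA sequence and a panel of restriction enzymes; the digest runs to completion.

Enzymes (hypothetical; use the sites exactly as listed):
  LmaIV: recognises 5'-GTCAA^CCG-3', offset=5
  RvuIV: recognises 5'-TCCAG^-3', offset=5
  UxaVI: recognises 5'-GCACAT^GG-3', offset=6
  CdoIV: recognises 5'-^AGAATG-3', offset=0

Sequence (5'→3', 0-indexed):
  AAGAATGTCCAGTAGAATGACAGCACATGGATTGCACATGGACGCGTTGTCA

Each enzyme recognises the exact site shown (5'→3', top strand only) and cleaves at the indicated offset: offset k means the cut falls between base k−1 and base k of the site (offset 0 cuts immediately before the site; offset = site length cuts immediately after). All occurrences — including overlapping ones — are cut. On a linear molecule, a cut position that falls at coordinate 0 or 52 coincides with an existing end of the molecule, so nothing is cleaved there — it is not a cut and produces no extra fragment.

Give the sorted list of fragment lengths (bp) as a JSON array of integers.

[1,1,11,11,13,15]

Site scan:
  LmaIV (GTCAACCG, off=5): no sites
  RvuIV TCCAG/5: at [7] ⇒ [12]
  UxaVI GCACATGG/6: at [22, 33] ⇒ [28, 39]
  CdoIV AGAATG/0: at [1, 13] ⇒ [1, 13]

Pooled cuts: [1, 12, 13, 28, 39]

Fragment lengths:
  [0,1): 1 bp
  [1,12): 11 bp
  [12,13): 1 bp
  [13,28): 15 bp
  [28,39): 11 bp
  [39,52): 13 bp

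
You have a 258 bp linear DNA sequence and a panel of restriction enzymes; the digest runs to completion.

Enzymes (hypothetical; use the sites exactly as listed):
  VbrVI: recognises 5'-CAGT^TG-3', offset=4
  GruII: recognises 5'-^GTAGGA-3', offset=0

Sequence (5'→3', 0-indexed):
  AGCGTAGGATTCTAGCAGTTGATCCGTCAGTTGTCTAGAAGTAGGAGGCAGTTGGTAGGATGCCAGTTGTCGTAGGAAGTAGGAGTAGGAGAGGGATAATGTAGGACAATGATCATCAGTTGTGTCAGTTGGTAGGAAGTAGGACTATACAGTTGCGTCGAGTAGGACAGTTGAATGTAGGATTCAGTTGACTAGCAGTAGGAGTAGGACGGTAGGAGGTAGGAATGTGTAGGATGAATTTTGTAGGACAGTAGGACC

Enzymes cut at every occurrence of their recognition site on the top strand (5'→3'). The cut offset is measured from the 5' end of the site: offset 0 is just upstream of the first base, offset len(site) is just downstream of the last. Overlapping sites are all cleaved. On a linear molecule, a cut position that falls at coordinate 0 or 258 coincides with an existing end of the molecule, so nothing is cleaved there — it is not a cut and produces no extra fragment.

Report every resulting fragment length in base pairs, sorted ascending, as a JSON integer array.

Scan for sites:
  VbrVI (CAGTTG, off=4): starts [15, 27, 48, 63, 116, 125, 149, 167, 184] → cuts [19, 31, 52, 67, 120, 129, 153, 171, 188]
  GruII (GTAGGA, off=0): starts [3, 40, 54, 71, 78, 84, 100, 131, 138, 161, 176, 197, 203, 211, 218, 228, 242, 250] → cuts [3, 40, 54, 71, 78, 84, 100, 131, 138, 161, 176, 197, 203, 211, 218, 228, 242, 250]

All cut coordinates (distinct, sorted): [3, 19, 31, 40, 52, 54, 67, 71, 78, 84, 100, 120, 129, 131, 138, 153, 161, 171, 176, 188, 197, 203, 211, 218, 228, 242, 250]

Fragments:
  [0,3): 3 bp
  [3,19): 16 bp
  [19,31): 12 bp
  [31,40): 9 bp
  [40,52): 12 bp
  [52,54): 2 bp
  [54,67): 13 bp
  [67,71): 4 bp
  [71,78): 7 bp
  [78,84): 6 bp
  [84,100): 16 bp
  [100,120): 20 bp
  [120,129): 9 bp
  [129,131): 2 bp
  [131,138): 7 bp
  [138,153): 15 bp
  [153,161): 8 bp
  [161,171): 10 bp
  [171,176): 5 bp
  [176,188): 12 bp
  [188,197): 9 bp
  [197,203): 6 bp
  [203,211): 8 bp
  [211,218): 7 bp
  [218,228): 10 bp
  [228,242): 14 bp
  [242,250): 8 bp
  [250,258): 8 bp

[2,2,3,4,5,6,6,7,7,7,8,8,8,8,9,9,9,10,10,12,12,12,13,14,15,16,16,20]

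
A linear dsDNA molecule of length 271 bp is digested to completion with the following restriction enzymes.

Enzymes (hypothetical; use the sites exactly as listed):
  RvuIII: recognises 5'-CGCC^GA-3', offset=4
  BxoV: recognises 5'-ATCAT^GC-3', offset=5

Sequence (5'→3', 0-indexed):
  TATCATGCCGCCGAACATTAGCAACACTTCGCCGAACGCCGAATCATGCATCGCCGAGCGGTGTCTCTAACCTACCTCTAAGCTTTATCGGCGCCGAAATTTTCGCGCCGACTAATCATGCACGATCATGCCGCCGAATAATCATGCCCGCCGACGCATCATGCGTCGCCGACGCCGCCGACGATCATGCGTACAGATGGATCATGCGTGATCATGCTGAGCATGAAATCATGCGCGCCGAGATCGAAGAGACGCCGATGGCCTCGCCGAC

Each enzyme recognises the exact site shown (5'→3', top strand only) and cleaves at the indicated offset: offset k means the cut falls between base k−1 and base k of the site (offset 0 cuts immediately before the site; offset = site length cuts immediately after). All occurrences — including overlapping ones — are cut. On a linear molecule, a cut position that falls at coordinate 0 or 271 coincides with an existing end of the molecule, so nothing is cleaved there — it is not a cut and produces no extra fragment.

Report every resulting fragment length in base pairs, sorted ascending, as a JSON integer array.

Site scan:
  RvuIII CGCCGA/4: at [8, 29, 36, 51, 91, 105, 131, 148, 166, 175, 235, 252, 264] ⇒ [12, 33, 40, 55, 95, 109, 135, 152, 170, 179, 239, 256, 268]
  BxoV ATCATGC/5: at [1, 42, 114, 124, 140, 157, 183, 200, 210, 227] ⇒ [6, 47, 119, 129, 145, 162, 188, 205, 215, 232]

Pooled cuts: [6, 12, 33, 40, 47, 55, 95, 109, 119, 129, 135, 145, 152, 162, 170, 179, 188, 205, 215, 232, 239, 256, 268]

Fragments:
  [0,6): 6 bp
  [6,12): 6 bp
  [12,33): 21 bp
  [33,40): 7 bp
  [40,47): 7 bp
  [47,55): 8 bp
  [55,95): 40 bp
  [95,109): 14 bp
  [109,119): 10 bp
  [119,129): 10 bp
  [129,135): 6 bp
  [135,145): 10 bp
  [145,152): 7 bp
  [152,162): 10 bp
  [162,170): 8 bp
  [170,179): 9 bp
  [179,188): 9 bp
  [188,205): 17 bp
  [205,215): 10 bp
  [215,232): 17 bp
  [232,239): 7 bp
  [239,256): 17 bp
  [256,268): 12 bp
  [268,271): 3 bp

[3,6,6,6,7,7,7,7,8,8,9,9,10,10,10,10,10,12,14,17,17,17,21,40]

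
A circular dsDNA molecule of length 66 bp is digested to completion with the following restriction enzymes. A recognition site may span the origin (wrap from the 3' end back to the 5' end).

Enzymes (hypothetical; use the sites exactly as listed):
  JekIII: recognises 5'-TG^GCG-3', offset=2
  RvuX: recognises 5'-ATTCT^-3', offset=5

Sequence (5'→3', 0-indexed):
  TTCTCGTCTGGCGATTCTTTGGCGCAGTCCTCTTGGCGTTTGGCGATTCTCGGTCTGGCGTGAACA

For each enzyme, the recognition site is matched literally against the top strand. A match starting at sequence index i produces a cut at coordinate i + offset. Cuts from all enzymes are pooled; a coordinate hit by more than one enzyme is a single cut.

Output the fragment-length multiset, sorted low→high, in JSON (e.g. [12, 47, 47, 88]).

Per-enzyme occurrences:
  JekIII (TGGCG, off=2): starts [8, 19, 33, 40, 55] → cuts [10, 21, 35, 42, 57]
  RvuX (ATTCT, off=5): starts [13, 45, 65] → cuts [4, 18, 50]

All cut coordinates (distinct, sorted): [4, 10, 18, 21, 35, 42, 50, 57]

Fragment lengths:
  4→10: 6 bp
  10→18: 8 bp
  18→21: 3 bp
  21→35: 14 bp
  35→42: 7 bp
  42→50: 8 bp
  50→57: 7 bp
  57→4 (wrap): 66-57+4 = 13 bp

[3,6,7,7,8,8,13,14]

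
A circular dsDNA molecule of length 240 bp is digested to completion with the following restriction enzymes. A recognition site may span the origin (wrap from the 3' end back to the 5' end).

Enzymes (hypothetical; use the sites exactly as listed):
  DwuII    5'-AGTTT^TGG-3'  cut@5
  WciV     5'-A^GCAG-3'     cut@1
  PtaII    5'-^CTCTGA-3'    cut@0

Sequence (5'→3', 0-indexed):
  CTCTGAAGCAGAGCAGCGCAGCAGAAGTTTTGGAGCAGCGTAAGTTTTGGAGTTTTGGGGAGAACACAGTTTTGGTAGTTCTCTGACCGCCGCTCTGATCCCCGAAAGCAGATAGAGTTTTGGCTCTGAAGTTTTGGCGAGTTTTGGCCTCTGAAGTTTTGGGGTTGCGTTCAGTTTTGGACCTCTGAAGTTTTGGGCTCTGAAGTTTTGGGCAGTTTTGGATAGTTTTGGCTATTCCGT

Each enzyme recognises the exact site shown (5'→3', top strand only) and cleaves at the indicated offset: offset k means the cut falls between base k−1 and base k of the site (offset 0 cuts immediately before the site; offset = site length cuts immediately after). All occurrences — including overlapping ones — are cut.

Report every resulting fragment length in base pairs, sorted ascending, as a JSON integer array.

Site scan:
  DwuII (AGTTTTGG, off=5): starts [25, 42, 50, 67, 115, 129, 139, 154, 172, 188, 203, 213, 223] → cuts [30, 47, 55, 72, 120, 134, 144, 159, 177, 193, 208, 218, 228]
  WciV (AGCAG, off=1): starts [6, 11, 19, 33, 106] → cuts [7, 12, 20, 34, 107]
  PtaII (CTCTGA, off=0): starts [0, 80, 92, 123, 148, 182, 197] → cuts [0, 80, 92, 123, 148, 182, 197]

All cut coordinates (distinct, sorted): [0, 7, 12, 20, 30, 34, 47, 55, 72, 80, 92, 107, 120, 123, 134, 144, 148, 159, 177, 182, 193, 197, 208, 218, 228]

Fragment lengths:
  0→7: 7 bp
  7→12: 5 bp
  12→20: 8 bp
  20→30: 10 bp
  30→34: 4 bp
  34→47: 13 bp
  47→55: 8 bp
  55→72: 17 bp
  72→80: 8 bp
  80→92: 12 bp
  92→107: 15 bp
  107→120: 13 bp
  120→123: 3 bp
  123→134: 11 bp
  134→144: 10 bp
  144→148: 4 bp
  148→159: 11 bp
  159→177: 18 bp
  177→182: 5 bp
  182→193: 11 bp
  193→197: 4 bp
  197→208: 11 bp
  208→218: 10 bp
  218→228: 10 bp
  228→0 (wrap): 240-228+0 = 12 bp

[3,4,4,4,5,5,7,8,8,8,10,10,10,10,11,11,11,11,12,12,13,13,15,17,18]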